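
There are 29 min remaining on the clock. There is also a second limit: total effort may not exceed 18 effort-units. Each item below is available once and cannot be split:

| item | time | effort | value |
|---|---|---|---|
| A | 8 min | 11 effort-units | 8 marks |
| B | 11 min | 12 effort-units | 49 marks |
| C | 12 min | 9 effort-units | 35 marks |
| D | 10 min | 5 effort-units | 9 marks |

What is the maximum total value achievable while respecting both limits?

58 marks

Feasible sets respecting both limits:
- B+D: time 21, effort 17, value 58
- B: time 11, effort 12, value 49
- C+D: time 22, effort 14, value 44
- C: time 12, effort 9, value 35
Best: 58 marks.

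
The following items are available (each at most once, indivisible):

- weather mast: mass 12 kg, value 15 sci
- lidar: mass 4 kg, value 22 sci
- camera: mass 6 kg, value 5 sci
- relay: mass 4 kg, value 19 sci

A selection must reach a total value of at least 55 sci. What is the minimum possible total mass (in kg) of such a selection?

20

Subsets with value ≥ 55, sorted by total mass:
- weather mast+lidar+relay: mass 20, value 56
- weather mast+lidar+camera+relay: mass 26, value 61
Minimum mass: 20 kg.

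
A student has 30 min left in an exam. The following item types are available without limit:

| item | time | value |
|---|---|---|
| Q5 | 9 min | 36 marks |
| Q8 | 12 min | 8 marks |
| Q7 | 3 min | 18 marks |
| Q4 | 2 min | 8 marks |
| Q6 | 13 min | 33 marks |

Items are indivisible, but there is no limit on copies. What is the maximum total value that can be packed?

Best value-per-unit is Q7 at 18/3, and filling with it alone uses time 10×3=30. No mix of the others beats 10×18 = 180.

180 marks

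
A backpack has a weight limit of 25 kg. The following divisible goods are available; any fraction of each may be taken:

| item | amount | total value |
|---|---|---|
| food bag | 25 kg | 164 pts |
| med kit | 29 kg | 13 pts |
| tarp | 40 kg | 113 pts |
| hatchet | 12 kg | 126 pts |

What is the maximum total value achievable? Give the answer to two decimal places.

Take in order of value per unit:
- hatchet (126/12 per unit): all 12 → value 126, running total 126.00
- food bag (164/25 per unit): 13 of 25 → value 13×164/25 = 85.2800, running total 211.28
Total 211.28.

211.28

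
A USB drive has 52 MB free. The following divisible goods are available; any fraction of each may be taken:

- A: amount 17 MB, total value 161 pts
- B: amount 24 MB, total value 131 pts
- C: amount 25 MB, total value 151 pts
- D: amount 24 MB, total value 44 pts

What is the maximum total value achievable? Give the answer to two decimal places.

366.58

Take in order of value per unit:
- A (161/17 per unit): all 17 → value 161, running total 161.00
- C (151/25 per unit): all 25 → value 151, running total 312.00
- B (131/24 per unit): 10 of 24 → value 10×131/24 = 54.5833, running total 366.58
Total 366.58.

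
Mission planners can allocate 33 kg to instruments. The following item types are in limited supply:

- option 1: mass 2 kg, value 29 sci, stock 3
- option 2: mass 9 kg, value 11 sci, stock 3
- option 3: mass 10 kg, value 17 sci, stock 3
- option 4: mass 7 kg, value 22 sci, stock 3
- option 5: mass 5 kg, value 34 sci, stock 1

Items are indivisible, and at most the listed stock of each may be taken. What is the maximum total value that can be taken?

187 sci

Best selections within mass 33 and stock limits:
- 3×option 1 + 3×option 4 + 1×option 5: mass 32, value 187
- 3×option 1 + 2×option 4 + 1×option 5: mass 25, value 165
- 3×option 1 + 1×option 3 + 1×option 4 + 1×option 5: mass 28, value 160
- 2×option 1 + 3×option 4 + 1×option 5: mass 30, value 158
Best: 187 sci.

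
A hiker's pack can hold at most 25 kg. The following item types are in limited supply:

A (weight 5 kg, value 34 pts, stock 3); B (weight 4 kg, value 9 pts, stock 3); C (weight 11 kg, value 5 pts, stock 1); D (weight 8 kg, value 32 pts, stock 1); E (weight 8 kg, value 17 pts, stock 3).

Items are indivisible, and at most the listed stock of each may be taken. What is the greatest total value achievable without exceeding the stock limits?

Top feasible selections:
- 3×A + 1×D: weight 23, value 134
- 3×A + 2×B: weight 23, value 120
- 3×A + 1×E: weight 23, value 119
- 3×A + 1×B: weight 19, value 111
Best: 134 pts.

134 pts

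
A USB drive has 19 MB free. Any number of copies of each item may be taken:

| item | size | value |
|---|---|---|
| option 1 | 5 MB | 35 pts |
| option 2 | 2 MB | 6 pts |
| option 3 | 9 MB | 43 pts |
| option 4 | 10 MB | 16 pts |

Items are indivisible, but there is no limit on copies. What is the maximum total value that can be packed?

Best value-per-unit is option 1 at 35/5; filling with it alone gives 3×35 = 105.
Optimal mix: 3×option 1 + 2×option 2 → size 19, value 117.

117 pts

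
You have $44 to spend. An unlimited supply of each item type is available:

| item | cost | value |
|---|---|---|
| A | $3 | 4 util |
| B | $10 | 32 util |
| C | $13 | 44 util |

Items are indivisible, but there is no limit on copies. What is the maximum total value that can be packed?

Best value-per-unit is C at 44/13; filling with it alone gives 3×44 = 132.
Optimal mix: 3×B + 1×C → cost 43, value 140.

140 util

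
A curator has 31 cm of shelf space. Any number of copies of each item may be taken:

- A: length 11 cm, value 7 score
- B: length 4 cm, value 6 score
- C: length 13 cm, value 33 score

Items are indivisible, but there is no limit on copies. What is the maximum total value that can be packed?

72 score

Best value-per-unit is C at 33/13; filling with it alone gives 2×33 = 66.
Optimal mix: 1×B + 2×C → length 30, value 72.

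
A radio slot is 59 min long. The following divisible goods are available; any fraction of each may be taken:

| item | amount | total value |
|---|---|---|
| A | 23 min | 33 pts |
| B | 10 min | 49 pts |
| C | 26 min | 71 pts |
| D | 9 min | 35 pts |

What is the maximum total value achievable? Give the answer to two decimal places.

Take in order of value per unit:
- B (49/10 per unit): all 10 → value 49, running total 49.00
- D (35/9 per unit): all 9 → value 35, running total 84.00
- C (71/26 per unit): all 26 → value 71, running total 155.00
- A (33/23 per unit): 14 of 23 → value 14×33/23 = 20.0870, running total 175.09
Total 175.09.

175.09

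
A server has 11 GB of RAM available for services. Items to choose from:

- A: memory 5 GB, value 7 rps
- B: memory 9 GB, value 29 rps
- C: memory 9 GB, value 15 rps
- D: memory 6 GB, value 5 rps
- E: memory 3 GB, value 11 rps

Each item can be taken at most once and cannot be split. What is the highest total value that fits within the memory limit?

Check high-value combinations within 11 GB:
- B: memory 9, value 29
- A+E: memory 5+3=8, value 7+11=18
- D+E: memory 6+3=9, value 5+11=16
- C: memory 9, value 15
Best: 29 rps.

29 rps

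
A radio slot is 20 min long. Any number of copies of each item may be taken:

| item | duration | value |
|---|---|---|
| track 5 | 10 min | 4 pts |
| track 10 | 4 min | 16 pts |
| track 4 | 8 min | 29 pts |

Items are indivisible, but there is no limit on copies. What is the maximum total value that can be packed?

80 pts

Best value-per-unit is track 10 at 16/4, and filling with it alone uses duration 5×4=20. No mix of the others beats 5×16 = 80.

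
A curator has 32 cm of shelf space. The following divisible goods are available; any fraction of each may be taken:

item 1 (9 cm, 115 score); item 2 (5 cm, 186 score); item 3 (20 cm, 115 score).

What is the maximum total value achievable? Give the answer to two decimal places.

Take in order of value per unit:
- item 2 (186/5 per unit): all 5 → value 186, running total 186.00
- item 1 (115/9 per unit): all 9 → value 115, running total 301.00
- item 3 (115/20 per unit): 18 of 20 → value 18×115/20 = 103.5000, running total 404.50
Total 404.50.

404.50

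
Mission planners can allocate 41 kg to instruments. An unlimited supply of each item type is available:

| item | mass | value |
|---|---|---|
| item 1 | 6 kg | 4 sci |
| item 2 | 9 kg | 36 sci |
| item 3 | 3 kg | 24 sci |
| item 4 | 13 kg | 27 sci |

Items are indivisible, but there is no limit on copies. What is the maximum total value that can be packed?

312 sci

Best value-per-unit is item 3 at 24/3, and filling with it alone uses mass 13×3=39. No mix of the others beats 13×24 = 312.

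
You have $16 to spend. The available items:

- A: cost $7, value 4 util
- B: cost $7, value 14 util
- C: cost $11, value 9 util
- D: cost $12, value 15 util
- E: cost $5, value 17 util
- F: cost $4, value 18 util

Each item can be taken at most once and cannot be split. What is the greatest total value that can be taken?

49 util

Check high-value combinations within $16:
- B+E+F: cost 7+5+4=16, value 14+17+18=49
- A+E+F: cost 7+5+4=16, value 4+17+18=39
- E+F: cost 5+4=9, value 17+18=35
- D+F: cost 12+4=16, value 15+18=33
Best: 49 util.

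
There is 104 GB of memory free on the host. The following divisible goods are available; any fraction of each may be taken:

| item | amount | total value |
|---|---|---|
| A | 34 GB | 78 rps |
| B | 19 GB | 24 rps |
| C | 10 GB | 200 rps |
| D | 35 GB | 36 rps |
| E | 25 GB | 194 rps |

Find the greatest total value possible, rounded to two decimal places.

Take in order of value per unit:
- C (200/10 per unit): all 10 → value 200, running total 200.00
- E (194/25 per unit): all 25 → value 194, running total 394.00
- A (78/34 per unit): all 34 → value 78, running total 472.00
- B (24/19 per unit): all 19 → value 24, running total 496.00
- D (36/35 per unit): 16 of 35 → value 16×36/35 = 16.4571, running total 512.46
Total 512.46.

512.46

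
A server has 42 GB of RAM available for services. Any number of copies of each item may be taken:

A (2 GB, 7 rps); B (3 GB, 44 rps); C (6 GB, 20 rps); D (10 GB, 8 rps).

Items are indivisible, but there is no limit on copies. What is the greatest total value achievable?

616 rps

Best value-per-unit is B at 44/3, and filling with it alone uses memory 14×3=42. No mix of the others beats 14×44 = 616.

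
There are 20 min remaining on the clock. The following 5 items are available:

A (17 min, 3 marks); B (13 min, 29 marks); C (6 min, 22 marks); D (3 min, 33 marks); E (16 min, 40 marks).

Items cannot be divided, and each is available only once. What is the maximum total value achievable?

73 marks

Check high-value combinations within 20 min:
- D+E: time 3+16=19, value 33+40=73
- B+D: time 13+3=16, value 29+33=62
- C+D: time 6+3=9, value 22+33=55
Best: 73 marks.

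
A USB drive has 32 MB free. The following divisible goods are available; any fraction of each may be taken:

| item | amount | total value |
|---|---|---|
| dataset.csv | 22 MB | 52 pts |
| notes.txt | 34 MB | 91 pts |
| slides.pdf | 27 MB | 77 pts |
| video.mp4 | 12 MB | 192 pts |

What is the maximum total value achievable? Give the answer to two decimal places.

Take in order of value per unit:
- video.mp4 (192/12 per unit): all 12 → value 192, running total 192.00
- slides.pdf (77/27 per unit): 20 of 27 → value 20×77/27 = 57.0370, running total 249.04
Total 249.04.

249.04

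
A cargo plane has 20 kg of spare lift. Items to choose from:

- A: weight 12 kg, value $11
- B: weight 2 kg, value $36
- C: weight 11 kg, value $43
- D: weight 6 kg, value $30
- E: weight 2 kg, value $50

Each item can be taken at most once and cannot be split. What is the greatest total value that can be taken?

Check high-value combinations within 20 kg:
- B+C+E: weight 2+11+2=15, value 36+43+50=129
- C+D+E: weight 11+6+2=19, value 43+30+50=123
- B+D+E: weight 2+6+2=10, value 36+30+50=116
Best: $129.

$129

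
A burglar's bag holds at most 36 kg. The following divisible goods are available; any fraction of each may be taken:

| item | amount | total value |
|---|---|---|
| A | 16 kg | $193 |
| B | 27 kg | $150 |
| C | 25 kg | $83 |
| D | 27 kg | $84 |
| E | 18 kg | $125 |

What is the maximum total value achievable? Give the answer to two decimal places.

329.11

Take in order of value per unit:
- A (193/16 per unit): all 16 → value 193, running total 193.00
- E (125/18 per unit): all 18 → value 125, running total 318.00
- B (150/27 per unit): 2 of 27 → value 2×150/27 = 11.1111, running total 329.11
Total 329.11.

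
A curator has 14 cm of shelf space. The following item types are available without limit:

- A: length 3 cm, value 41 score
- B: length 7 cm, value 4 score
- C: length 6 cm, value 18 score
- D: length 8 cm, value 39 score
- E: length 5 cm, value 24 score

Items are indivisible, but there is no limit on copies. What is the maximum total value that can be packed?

164 score

Best value-per-unit is A at 41/3, and filling with it alone uses length 4×3=12. No mix of the others beats 4×41 = 164.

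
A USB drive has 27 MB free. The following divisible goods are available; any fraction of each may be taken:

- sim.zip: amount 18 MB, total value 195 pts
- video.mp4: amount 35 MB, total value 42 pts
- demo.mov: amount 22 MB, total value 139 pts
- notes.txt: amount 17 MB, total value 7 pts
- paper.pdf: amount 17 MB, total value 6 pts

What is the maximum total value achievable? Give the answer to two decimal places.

Take in order of value per unit:
- sim.zip (195/18 per unit): all 18 → value 195, running total 195.00
- demo.mov (139/22 per unit): 9 of 22 → value 9×139/22 = 56.8636, running total 251.86
Total 251.86.

251.86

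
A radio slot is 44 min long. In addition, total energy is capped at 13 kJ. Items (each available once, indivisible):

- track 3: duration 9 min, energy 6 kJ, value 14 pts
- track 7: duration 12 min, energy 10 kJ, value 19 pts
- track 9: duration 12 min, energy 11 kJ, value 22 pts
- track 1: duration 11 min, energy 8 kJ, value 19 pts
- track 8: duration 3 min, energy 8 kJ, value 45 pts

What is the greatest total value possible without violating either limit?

45 pts

Feasible sets respecting both limits:
- track 8: duration 3, energy 8, value 45
- track 9: duration 12, energy 11, value 22
- track 7: duration 12, energy 10, value 19
Best: 45 pts.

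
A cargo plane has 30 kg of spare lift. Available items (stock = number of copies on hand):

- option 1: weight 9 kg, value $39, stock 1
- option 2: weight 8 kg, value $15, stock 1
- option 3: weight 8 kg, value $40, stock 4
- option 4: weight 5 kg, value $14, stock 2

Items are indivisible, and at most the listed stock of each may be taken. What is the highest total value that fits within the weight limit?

Best selections within weight 30 and stock limits:
- 3×option 3 + 1×option 4: weight 29, value 134
- 1×option 1 + 2×option 3 + 1×option 4: weight 30, value 133
Best: $134.

$134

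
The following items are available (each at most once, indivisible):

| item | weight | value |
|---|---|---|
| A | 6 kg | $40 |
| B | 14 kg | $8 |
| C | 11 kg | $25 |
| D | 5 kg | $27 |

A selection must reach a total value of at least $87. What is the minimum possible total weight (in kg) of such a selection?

Subsets with value ≥ 87, sorted by total weight:
- A+C+D: weight 22, value 92
- A+B+C+D: weight 36, value 100
Minimum weight: 22 kg.

22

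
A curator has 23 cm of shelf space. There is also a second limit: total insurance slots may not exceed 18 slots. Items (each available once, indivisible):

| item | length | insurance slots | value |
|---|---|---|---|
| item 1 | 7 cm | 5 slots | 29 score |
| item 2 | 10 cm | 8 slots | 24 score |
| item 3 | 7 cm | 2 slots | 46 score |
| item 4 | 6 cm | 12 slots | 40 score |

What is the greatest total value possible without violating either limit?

Feasible sets respecting both limits:
- item 3+item 4: length 13, insurance slots 14, value 86
- item 1+item 3: length 14, insurance slots 7, value 75
- item 2+item 3: length 17, insurance slots 10, value 70
- item 1+item 4: length 13, insurance slots 17, value 69
Best: 86 score.

86 score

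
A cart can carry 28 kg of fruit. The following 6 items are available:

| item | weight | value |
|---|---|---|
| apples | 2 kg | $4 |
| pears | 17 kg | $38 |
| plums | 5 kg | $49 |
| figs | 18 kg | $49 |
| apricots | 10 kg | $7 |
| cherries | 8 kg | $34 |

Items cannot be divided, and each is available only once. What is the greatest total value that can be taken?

$102

Check high-value combinations within 28 kg:
- apples+plums+figs: weight 2+5+18=25, value 4+49+49=102
- plums+figs: weight 5+18=23, value 49+49=98
- apples+plums+apricots+cherries: weight 2+5+10+8=25, value 4+49+7+34=94
- apples+pears+plums: weight 2+17+5=24, value 4+38+49=91
Best: $102.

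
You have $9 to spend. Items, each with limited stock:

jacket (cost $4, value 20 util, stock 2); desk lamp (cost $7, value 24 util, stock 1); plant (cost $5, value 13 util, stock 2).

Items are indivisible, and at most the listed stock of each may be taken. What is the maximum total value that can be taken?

40 util

Top feasible selections:
- 2×jacket: cost 8, value 40
- 1×jacket + 1×plant: cost 9, value 33
- 1×desk lamp: cost 7, value 24
- 1×jacket: cost 4, value 20
Best: 40 util.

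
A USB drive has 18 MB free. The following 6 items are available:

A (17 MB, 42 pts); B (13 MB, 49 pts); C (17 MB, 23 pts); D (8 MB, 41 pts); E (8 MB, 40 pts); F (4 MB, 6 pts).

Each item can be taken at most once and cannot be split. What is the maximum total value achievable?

Check high-value combinations within 18 MB:
- D+E: size 8+8=16, value 41+40=81
- B+F: size 13+4=17, value 49+6=55
- B: size 13, value 49
- D+F: size 8+4=12, value 41+6=47
- E+F: size 8+4=12, value 40+6=46
Best: 81 pts.

81 pts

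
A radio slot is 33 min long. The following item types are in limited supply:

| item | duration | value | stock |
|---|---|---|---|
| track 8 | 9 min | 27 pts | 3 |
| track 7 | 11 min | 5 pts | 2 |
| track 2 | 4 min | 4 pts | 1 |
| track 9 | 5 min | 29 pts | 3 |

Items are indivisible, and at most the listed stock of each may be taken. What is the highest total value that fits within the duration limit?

Best selections within duration 33 and stock limits:
- 2×track 8 + 3×track 9: duration 33, value 141
- 1×track 8 + 1×track 2 + 3×track 9: duration 28, value 118
- 2×track 8 + 1×track 2 + 2×track 9: duration 32, value 116
- 1×track 8 + 3×track 9: duration 24, value 114
Best: 141 pts.

141 pts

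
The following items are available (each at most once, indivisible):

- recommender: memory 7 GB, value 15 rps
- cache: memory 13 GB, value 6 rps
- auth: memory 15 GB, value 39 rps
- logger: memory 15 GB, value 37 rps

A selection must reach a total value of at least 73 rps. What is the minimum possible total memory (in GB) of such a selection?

Subsets with value ≥ 73, sorted by total memory:
- auth+logger: memory 30, value 76
- recommender+auth+logger: memory 37, value 91
- cache+auth+logger: memory 43, value 82
Minimum memory: 30 GB.

30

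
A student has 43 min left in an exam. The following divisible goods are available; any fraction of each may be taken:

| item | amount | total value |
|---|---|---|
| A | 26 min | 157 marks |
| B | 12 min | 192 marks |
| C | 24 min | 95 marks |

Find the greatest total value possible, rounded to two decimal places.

368.79

Take in order of value per unit:
- B (192/12 per unit): all 12 → value 192, running total 192.00
- A (157/26 per unit): all 26 → value 157, running total 349.00
- C (95/24 per unit): 5 of 24 → value 5×95/24 = 19.7917, running total 368.79
Total 368.79.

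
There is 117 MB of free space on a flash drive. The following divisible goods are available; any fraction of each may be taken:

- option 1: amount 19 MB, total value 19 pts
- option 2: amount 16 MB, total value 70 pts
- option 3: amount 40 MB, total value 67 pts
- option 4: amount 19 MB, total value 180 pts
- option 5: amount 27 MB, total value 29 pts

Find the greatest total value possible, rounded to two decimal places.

361.00

Take in order of value per unit:
- option 4 (180/19 per unit): all 19 → value 180, running total 180.00
- option 2 (70/16 per unit): all 16 → value 70, running total 250.00
- option 3 (67/40 per unit): all 40 → value 67, running total 317.00
- option 5 (29/27 per unit): all 27 → value 29, running total 346.00
- option 1 (19/19 per unit): 15 of 19 → value 15×19/19 = 15.0000, running total 361.00
Total 361.00.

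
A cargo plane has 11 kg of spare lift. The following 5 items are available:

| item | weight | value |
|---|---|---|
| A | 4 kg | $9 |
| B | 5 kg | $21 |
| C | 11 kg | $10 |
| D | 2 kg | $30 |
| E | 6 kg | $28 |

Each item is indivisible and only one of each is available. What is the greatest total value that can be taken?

Check high-value combinations within 11 kg:
- A+B+D: weight 4+5+2=11, value 9+21+30=60
- D+E: weight 2+6=8, value 30+28=58
- B+D: weight 5+2=7, value 21+30=51
- B+E: weight 5+6=11, value 21+28=49
- A+D: weight 4+2=6, value 9+30=39
Best: $60.

$60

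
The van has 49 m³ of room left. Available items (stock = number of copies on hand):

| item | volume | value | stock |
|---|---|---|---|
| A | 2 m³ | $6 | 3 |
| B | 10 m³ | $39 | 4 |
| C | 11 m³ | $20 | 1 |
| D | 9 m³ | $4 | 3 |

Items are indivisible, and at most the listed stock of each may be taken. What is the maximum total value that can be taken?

Best selections within volume 49 and stock limits:
- 3×A + 4×B: volume 46, value 174
- 2×A + 4×B: volume 44, value 168
Best: $174.

$174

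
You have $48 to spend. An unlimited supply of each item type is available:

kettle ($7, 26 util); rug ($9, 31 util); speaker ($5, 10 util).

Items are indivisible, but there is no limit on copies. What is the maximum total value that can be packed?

171 util

Best value-per-unit is kettle at 26/7; filling with it alone gives 6×26 = 156.
Optimal mix: 3×kettle + 3×rug → cost 48, value 171.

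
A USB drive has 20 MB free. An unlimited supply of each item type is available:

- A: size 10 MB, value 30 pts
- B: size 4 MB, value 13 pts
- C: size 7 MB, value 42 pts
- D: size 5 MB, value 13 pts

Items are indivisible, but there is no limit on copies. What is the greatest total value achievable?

Best value-per-unit is C at 42/7; filling with it alone gives 2×42 = 84.
Optimal mix: 1×B + 2×C → size 18, value 97.

97 pts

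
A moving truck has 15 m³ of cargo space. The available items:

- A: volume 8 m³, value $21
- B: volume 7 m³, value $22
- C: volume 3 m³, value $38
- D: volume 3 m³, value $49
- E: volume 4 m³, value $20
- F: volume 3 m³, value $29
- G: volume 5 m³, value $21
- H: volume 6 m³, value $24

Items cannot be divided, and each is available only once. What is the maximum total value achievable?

$140

Check high-value combinations within 15 m³:
- C+D+F+H: volume 3+3+3+6=15, value 38+49+29+24=140
- C+D+F+G: volume 3+3+3+5=14, value 38+49+29+21=137
- C+D+E+F: volume 3+3+4+3=13, value 38+49+20+29=136
Best: $140.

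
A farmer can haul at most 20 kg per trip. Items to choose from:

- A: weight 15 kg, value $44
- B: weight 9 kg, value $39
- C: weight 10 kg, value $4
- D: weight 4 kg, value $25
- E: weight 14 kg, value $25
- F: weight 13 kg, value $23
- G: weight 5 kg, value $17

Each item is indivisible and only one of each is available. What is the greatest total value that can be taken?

This is a 0/1 knapsack; check combinations near the capacity.
- B+D+G: weight 9+4+5=18, value 39+25+17=81
- A+D: weight 15+4=19, value 44+25=69
- B+D: weight 9+4=13, value 39+25=64
- A+G: weight 15+5=20, value 44+17=61
Best: $81.

$81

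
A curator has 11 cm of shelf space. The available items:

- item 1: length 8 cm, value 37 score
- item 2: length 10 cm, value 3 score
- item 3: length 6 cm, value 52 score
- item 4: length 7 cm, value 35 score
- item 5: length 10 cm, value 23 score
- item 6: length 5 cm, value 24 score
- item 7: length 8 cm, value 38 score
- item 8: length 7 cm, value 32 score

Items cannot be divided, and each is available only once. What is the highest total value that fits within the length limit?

76 score

This is a 0/1 knapsack; check combinations near the capacity.
- item 3+item 6: length 6+5=11, value 52+24=76
- item 3: length 6, value 52
- item 7: length 8, value 38
- item 1: length 8, value 37
- item 4: length 7, value 35
Best: 76 score.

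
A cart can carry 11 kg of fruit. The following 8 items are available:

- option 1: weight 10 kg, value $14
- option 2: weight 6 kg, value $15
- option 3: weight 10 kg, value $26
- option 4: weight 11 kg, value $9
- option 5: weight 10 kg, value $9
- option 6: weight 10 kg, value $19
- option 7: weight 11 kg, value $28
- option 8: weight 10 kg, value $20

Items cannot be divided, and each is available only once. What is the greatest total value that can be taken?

$28

Check high-value combinations within 11 kg:
- option 7: weight 11, value 28
- option 3: weight 10, value 26
- option 8: weight 10, value 20
- option 6: weight 10, value 19
Best: $28.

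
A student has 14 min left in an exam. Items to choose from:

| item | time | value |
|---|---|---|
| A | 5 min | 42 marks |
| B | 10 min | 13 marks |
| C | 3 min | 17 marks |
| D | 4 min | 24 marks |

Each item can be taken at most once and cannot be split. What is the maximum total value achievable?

83 marks

Check high-value combinations within 14 min:
- A+C+D: time 5+3+4=12, value 42+17+24=83
- A+D: time 5+4=9, value 42+24=66
- A+C: time 5+3=8, value 42+17=59
- A: time 5, value 42
- C+D: time 3+4=7, value 17+24=41
Best: 83 marks.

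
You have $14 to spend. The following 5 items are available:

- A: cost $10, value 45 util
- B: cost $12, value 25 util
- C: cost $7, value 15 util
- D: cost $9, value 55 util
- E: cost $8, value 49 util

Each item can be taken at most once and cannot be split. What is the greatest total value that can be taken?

55 util

Check high-value combinations within $14:
- D: cost 9, value 55
- E: cost 8, value 49
- A: cost 10, value 45
- B: cost 12, value 25
Best: 55 util.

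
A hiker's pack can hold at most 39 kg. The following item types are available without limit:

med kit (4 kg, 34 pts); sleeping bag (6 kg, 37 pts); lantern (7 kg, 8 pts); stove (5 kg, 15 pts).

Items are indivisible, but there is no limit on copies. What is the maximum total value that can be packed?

Best value-per-unit is med kit at 34/4; filling with it alone gives 9×34 = 306.
Optimal mix: 8×med kit + 1×sleeping bag → weight 38, value 309.

309 pts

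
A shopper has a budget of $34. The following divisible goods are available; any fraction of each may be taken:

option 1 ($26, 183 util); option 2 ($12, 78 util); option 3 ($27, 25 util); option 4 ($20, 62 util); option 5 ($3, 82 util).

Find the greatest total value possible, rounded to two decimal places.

297.50

Take in order of value per unit:
- option 5 (82/3 per unit): all 3 → value 82, running total 82.00
- option 1 (183/26 per unit): all 26 → value 183, running total 265.00
- option 2 (78/12 per unit): 5 of 12 → value 5×78/12 = 32.5000, running total 297.50
Total 297.50.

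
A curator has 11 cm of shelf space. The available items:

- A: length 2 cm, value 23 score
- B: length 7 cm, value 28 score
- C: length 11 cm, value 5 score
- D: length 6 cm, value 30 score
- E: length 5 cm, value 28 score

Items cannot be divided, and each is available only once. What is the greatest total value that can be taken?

Check high-value combinations within 11 cm:
- D+E: length 6+5=11, value 30+28=58
- A+D: length 2+6=8, value 23+30=53
- A+E: length 2+5=7, value 23+28=51
- A+B: length 2+7=9, value 23+28=51
- D: length 6, value 30
Best: 58 score.

58 score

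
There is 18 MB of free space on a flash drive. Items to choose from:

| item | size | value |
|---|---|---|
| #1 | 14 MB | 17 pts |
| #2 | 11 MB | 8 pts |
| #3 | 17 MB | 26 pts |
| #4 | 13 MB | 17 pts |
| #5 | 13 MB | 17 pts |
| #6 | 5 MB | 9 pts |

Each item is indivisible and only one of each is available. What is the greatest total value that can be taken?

26 pts

This is a 0/1 knapsack; check combinations near the capacity.
- #3: size 17, value 26
- #4+#6: size 13+5=18, value 17+9=26
- #5+#6: size 13+5=18, value 17+9=26
Best: 26 pts.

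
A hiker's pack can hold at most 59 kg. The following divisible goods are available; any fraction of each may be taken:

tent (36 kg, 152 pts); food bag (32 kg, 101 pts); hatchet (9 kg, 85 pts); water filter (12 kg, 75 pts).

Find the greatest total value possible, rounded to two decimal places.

Take in order of value per unit:
- hatchet (85/9 per unit): all 9 → value 85, running total 85.00
- water filter (75/12 per unit): all 12 → value 75, running total 160.00
- tent (152/36 per unit): all 36 → value 152, running total 312.00
- food bag (101/32 per unit): 2 of 32 → value 2×101/32 = 6.3125, running total 318.31
Total 318.31.

318.31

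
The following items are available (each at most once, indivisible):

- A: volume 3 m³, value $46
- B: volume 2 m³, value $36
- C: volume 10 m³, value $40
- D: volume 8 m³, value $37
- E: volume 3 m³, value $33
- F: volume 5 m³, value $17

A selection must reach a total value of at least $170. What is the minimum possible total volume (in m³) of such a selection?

23

Subsets with value ≥ 170, sorted by total volume:
- A+B+C+E+F: volume 23, value 172
- A+B+C+D+E: volume 26, value 192
- A+B+C+D+F: volume 28, value 176
Minimum volume: 23 m³.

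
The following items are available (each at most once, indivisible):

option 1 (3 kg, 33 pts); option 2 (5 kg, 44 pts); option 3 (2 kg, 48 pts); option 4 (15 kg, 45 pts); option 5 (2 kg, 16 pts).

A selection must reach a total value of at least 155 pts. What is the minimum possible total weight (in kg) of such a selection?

Subsets with value ≥ 155, sorted by total weight:
- option 1+option 2+option 3+option 4: weight 25, value 170
- option 1+option 2+option 3+option 4+option 5: weight 27, value 186
Minimum weight: 25 kg.

25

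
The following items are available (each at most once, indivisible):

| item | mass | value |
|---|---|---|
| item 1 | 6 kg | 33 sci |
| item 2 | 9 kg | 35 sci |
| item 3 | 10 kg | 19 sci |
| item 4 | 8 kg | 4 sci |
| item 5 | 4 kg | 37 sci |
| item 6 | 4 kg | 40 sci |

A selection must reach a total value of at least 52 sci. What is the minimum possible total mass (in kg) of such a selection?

8

Subsets with value ≥ 52, sorted by total mass:
- item 5+item 6: mass 8, value 77
- item 1+item 6: mass 10, value 73
Minimum mass: 8 kg.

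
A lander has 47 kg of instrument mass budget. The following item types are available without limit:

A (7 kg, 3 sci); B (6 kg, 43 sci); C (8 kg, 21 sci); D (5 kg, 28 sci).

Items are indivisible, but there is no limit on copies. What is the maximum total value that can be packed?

Best value-per-unit is B at 43/6; filling with it alone gives 7×43 = 301.
Optimal mix: 7×B + 1×D → mass 47, value 329.

329 sci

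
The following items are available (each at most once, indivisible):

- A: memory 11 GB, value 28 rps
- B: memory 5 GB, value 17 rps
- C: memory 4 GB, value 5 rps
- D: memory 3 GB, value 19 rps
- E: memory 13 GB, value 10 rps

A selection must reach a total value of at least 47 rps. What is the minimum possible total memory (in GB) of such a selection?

14

Subsets with value ≥ 47, sorted by total memory:
- A+D: memory 14, value 47
- A+C+D: memory 18, value 52
- A+B+D: memory 19, value 64
Minimum memory: 14 GB.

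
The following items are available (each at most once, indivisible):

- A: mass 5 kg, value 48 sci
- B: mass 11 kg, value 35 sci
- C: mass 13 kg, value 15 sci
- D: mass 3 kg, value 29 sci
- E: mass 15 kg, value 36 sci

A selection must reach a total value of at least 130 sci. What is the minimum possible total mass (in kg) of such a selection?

34

Subsets with value ≥ 130, sorted by total mass:
- A+B+D+E: mass 34, value 148
- A+B+C+E: mass 44, value 134
- A+B+C+D+E: mass 47, value 163
Minimum mass: 34 kg.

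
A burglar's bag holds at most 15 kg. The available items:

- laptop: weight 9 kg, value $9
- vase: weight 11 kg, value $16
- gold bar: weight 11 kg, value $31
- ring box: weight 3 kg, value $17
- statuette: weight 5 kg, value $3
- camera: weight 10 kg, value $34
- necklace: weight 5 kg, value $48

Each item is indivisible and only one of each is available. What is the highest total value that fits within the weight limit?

Check high-value combinations within 15 kg:
- camera+necklace: weight 10+5=15, value 34+48=82
- ring box+statuette+necklace: weight 3+5+5=13, value 17+3+48=68
- ring box+necklace: weight 3+5=8, value 17+48=65
- laptop+necklace: weight 9+5=14, value 9+48=57
Best: $82.

$82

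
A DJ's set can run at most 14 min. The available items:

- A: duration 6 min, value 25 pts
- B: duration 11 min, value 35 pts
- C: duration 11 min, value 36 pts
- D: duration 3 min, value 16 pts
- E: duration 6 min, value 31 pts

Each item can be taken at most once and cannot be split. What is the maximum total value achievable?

This is a 0/1 knapsack; check combinations near the capacity.
- A+E: duration 6+6=12, value 25+31=56
- C+D: duration 11+3=14, value 36+16=52
- B+D: duration 11+3=14, value 35+16=51
- D+E: duration 3+6=9, value 16+31=47
- A+D: duration 6+3=9, value 25+16=41
Best: 56 pts.

56 pts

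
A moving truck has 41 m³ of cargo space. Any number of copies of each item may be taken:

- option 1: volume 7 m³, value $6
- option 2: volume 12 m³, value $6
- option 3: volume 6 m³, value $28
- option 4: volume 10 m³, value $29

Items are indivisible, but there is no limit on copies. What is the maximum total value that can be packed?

$169

Best value-per-unit is option 3 at 28/6; filling with it alone gives 6×28 = 168.
Optimal mix: 5×option 3 + 1×option 4 → volume 40, value 169.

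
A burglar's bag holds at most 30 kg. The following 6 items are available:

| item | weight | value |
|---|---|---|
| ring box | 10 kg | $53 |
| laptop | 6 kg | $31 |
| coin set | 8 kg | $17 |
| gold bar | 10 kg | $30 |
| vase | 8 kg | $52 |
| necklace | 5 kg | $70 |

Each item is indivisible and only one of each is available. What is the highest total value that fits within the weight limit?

$206

Check high-value combinations within 30 kg:
- ring box+laptop+vase+necklace: weight 10+6+8+5=29, value 53+31+52+70=206
- laptop+gold bar+vase+necklace: weight 6+10+8+5=29, value 31+30+52+70=183
- ring box+vase+necklace: weight 10+8+5=23, value 53+52+70=175
- ring box+laptop+coin set+necklace: weight 10+6+8+5=29, value 53+31+17+70=171
- laptop+coin set+vase+necklace: weight 6+8+8+5=27, value 31+17+52+70=170
Best: $206.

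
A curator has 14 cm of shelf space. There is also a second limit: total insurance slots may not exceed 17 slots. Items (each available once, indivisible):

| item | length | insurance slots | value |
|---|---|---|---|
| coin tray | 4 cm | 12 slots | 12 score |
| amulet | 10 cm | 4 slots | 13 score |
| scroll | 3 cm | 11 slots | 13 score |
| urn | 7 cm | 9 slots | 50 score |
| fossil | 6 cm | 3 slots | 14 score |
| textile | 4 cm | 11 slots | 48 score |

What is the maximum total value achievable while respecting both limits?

64 score

Feasible sets respecting both limits:
- urn+fossil: length 13, insurance slots 12, value 64
- fossil+textile: length 10, insurance slots 14, value 62
- amulet+textile: length 14, insurance slots 15, value 61
Best: 64 score.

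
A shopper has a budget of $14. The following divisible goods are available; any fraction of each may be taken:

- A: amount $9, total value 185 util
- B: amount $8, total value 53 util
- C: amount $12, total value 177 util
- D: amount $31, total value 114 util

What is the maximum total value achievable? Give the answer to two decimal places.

Take in order of value per unit:
- A (185/9 per unit): all 9 → value 185, running total 185.00
- C (177/12 per unit): 5 of 12 → value 5×177/12 = 73.7500, running total 258.75
Total 258.75.

258.75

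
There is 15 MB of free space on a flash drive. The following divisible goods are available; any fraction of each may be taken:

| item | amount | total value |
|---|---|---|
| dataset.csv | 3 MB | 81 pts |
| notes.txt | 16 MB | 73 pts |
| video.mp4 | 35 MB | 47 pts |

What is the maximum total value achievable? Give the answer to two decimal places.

135.75

Take in order of value per unit:
- dataset.csv (81/3 per unit): all 3 → value 81, running total 81.00
- notes.txt (73/16 per unit): 12 of 16 → value 12×73/16 = 54.7500, running total 135.75
Total 135.75.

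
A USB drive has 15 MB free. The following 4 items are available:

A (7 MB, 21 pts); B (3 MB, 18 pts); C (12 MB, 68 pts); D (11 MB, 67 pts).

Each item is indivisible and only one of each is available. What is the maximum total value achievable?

86 pts

This is a 0/1 knapsack; check combinations near the capacity.
- B+C: size 3+12=15, value 18+68=86
- B+D: size 3+11=14, value 18+67=85
- C: size 12, value 68
Best: 86 pts.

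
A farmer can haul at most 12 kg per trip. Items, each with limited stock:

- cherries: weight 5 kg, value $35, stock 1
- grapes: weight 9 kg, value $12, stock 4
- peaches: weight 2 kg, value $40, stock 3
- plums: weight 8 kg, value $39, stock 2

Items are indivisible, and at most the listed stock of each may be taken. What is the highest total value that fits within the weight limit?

$155

Best selections within weight 12 and stock limits:
- 1×cherries + 3×peaches: weight 11, value 155
- 3×peaches: weight 6, value 120
- 2×peaches + 1×plums: weight 12, value 119
- 1×cherries + 2×peaches: weight 9, value 115
Best: $155.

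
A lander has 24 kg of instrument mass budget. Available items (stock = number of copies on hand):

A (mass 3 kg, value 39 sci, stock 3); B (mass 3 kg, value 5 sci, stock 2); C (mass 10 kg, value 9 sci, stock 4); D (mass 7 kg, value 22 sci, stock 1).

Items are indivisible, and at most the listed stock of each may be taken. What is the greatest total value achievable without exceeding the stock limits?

Best selections within mass 24 and stock limits:
- 3×A + 2×B + 1×D: mass 22, value 149
- 3×A + 1×B + 1×D: mass 19, value 144
Best: 149 sci.

149 sci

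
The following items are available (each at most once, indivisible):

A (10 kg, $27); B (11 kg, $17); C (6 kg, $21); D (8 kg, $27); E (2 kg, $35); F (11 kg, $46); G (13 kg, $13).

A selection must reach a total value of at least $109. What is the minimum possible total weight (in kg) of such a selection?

Subsets with value ≥ 109, sorted by total weight:
- A+C+D+E: weight 26, value 110
- C+D+E+F: weight 27, value 129
Minimum weight: 26 kg.

26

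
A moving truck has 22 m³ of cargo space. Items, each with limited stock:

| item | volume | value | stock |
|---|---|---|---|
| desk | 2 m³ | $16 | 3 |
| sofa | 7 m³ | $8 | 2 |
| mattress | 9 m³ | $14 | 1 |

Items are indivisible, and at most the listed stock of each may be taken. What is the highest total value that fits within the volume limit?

Best selections within volume 22 and stock limits:
- 3×desk + 1×sofa + 1×mattress: volume 22, value 70
- 3×desk + 2×sofa: volume 20, value 64
- 3×desk + 1×mattress: volume 15, value 62
Best: $70.

$70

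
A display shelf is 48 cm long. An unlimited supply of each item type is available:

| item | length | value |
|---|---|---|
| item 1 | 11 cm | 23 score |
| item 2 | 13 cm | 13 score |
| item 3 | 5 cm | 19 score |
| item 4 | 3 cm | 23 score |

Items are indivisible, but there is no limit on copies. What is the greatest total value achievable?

368 score

Best value-per-unit is item 4 at 23/3, and filling with it alone uses length 16×3=48. No mix of the others beats 16×23 = 368.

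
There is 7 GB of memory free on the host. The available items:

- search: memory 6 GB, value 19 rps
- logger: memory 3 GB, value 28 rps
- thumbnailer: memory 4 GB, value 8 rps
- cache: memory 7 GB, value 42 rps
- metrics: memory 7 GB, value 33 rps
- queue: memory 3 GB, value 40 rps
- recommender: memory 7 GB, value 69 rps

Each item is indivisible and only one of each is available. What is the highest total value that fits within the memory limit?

69 rps

This is a 0/1 knapsack; check combinations near the capacity.
- recommender: memory 7, value 69
- logger+queue: memory 3+3=6, value 28+40=68
- thumbnailer+queue: memory 4+3=7, value 8+40=48
- cache: memory 7, value 42
Best: 69 rps.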